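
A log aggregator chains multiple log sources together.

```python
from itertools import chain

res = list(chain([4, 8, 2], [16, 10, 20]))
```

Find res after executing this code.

Step 1: chain() concatenates iterables: [4, 8, 2] + [16, 10, 20].
Therefore res = [4, 8, 2, 16, 10, 20].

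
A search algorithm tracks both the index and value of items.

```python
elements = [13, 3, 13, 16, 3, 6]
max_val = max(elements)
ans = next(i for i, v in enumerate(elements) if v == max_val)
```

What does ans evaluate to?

Step 1: max([13, 3, 13, 16, 3, 6]) = 16.
Step 2: Find first index where value == 16:
  Index 0: 13 != 16
  Index 1: 3 != 16
  Index 2: 13 != 16
  Index 3: 16 == 16, found!
Therefore ans = 3.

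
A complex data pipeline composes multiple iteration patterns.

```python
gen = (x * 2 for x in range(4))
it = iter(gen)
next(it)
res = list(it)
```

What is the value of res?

Step 1: Generator produces [0, 2, 4, 6].
Step 2: next(it) consumes first element (0).
Step 3: list(it) collects remaining: [2, 4, 6].
Therefore res = [2, 4, 6].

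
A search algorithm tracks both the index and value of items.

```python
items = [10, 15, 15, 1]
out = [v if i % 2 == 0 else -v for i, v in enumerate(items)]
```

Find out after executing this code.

Step 1: For each (i, v), keep v if i is even, negate if odd:
  i=0 (even): keep 10
  i=1 (odd): negate to -15
  i=2 (even): keep 15
  i=3 (odd): negate to -1
Therefore out = [10, -15, 15, -1].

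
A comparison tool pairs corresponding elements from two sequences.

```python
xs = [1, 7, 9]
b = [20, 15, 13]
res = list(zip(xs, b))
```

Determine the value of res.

Step 1: zip pairs elements at same index:
  Index 0: (1, 20)
  Index 1: (7, 15)
  Index 2: (9, 13)
Therefore res = [(1, 20), (7, 15), (9, 13)].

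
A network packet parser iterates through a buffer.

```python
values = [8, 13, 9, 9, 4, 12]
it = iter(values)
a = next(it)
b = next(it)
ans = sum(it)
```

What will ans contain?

Step 1: Create iterator over [8, 13, 9, 9, 4, 12].
Step 2: a = next() = 8, b = next() = 13.
Step 3: sum() of remaining [9, 9, 4, 12] = 34.
Therefore ans = 34.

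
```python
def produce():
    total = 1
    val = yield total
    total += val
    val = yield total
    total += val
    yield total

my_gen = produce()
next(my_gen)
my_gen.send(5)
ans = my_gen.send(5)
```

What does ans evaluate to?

Step 1: next() -> yield total=1.
Step 2: send(5) -> val=5, total = 1+5 = 6, yield 6.
Step 3: send(5) -> val=5, total = 6+5 = 11, yield 11.
Therefore ans = 11.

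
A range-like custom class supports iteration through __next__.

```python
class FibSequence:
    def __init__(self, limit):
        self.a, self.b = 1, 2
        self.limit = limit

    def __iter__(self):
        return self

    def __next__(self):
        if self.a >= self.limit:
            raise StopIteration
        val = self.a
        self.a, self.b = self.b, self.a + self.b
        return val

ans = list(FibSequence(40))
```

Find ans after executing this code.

Step 1: Fibonacci-like sequence (a=1, b=2) until >= 40:
  Yield 1, then a,b = 2,3
  Yield 2, then a,b = 3,5
  Yield 3, then a,b = 5,8
  Yield 5, then a,b = 8,13
  Yield 8, then a,b = 13,21
  Yield 13, then a,b = 21,34
  Yield 21, then a,b = 34,55
  Yield 34, then a,b = 55,89
Step 2: 55 >= 40, stop.
Therefore ans = [1, 2, 3, 5, 8, 13, 21, 34].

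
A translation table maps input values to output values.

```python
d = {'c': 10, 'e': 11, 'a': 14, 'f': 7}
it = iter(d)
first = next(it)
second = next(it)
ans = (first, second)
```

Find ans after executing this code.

Step 1: iter(d) iterates over keys: ['c', 'e', 'a', 'f'].
Step 2: first = next(it) = 'c', second = next(it) = 'e'.
Therefore ans = ('c', 'e').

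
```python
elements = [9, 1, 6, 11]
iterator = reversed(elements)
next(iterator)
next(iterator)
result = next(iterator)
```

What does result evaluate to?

Step 1: reversed([9, 1, 6, 11]) gives iterator: [11, 6, 1, 9].
Step 2: First next() = 11, second next() = 6.
Step 3: Third next() = 1.
Therefore result = 1.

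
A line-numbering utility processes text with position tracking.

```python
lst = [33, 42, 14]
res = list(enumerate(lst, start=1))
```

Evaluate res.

Step 1: enumerate with start=1:
  (1, 33)
  (2, 42)
  (3, 14)
Therefore res = [(1, 33), (2, 42), (3, 14)].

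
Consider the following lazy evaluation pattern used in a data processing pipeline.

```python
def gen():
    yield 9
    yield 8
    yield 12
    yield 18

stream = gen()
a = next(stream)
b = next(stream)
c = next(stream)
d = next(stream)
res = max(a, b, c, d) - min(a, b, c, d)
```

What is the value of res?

Step 1: Create generator and consume all values:
  a = next(stream) = 9
  b = next(stream) = 8
  c = next(stream) = 12
  d = next(stream) = 18
Step 2: max = 18, min = 8, res = 18 - 8 = 10.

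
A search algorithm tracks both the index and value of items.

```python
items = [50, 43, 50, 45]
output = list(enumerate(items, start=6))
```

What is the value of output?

Step 1: enumerate with start=6:
  (6, 50)
  (7, 43)
  (8, 50)
  (9, 45)
Therefore output = [(6, 50), (7, 43), (8, 50), (9, 45)].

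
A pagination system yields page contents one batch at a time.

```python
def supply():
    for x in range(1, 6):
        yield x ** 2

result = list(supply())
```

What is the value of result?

Step 1: For each x in range(1, 6), yield x**2:
  x=1: yield 1**2 = 1
  x=2: yield 2**2 = 4
  x=3: yield 3**2 = 9
  x=4: yield 4**2 = 16
  x=5: yield 5**2 = 25
Therefore result = [1, 4, 9, 16, 25].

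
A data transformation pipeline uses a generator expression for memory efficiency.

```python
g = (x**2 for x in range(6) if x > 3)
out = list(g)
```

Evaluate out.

Step 1: For range(6), keep x > 3, then square:
  x=0: 0 <= 3, excluded
  x=1: 1 <= 3, excluded
  x=2: 2 <= 3, excluded
  x=3: 3 <= 3, excluded
  x=4: 4 > 3, yield 4**2 = 16
  x=5: 5 > 3, yield 5**2 = 25
Therefore out = [16, 25].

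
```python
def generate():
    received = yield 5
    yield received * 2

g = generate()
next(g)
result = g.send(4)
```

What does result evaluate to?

Step 1: next(g) advances to first yield, producing 5.
Step 2: send(4) resumes, received = 4.
Step 3: yield received * 2 = 4 * 2 = 8.
Therefore result = 8.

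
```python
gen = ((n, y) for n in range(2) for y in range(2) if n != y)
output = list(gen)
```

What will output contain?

Step 1: Nested generator over range(2) x range(2) where n != y:
  (0, 0): excluded (n == y)
  (0, 1): included
  (1, 0): included
  (1, 1): excluded (n == y)
Therefore output = [(0, 1), (1, 0)].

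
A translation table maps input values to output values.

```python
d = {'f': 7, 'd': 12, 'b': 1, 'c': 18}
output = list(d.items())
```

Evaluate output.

Step 1: d.items() returns (key, value) pairs in insertion order.
Therefore output = [('f', 7), ('d', 12), ('b', 1), ('c', 18)].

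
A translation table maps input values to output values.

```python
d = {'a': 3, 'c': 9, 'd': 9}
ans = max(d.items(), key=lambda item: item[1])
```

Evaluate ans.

Step 1: Find item with maximum value:
  ('a', 3)
  ('c', 9)
  ('d', 9)
Step 2: Maximum value is 9 at key 'c'.
Therefore ans = ('c', 9).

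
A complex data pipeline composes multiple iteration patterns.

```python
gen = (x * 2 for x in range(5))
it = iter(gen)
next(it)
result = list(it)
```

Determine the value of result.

Step 1: Generator produces [0, 2, 4, 6, 8].
Step 2: next(it) consumes first element (0).
Step 3: list(it) collects remaining: [2, 4, 6, 8].
Therefore result = [2, 4, 6, 8].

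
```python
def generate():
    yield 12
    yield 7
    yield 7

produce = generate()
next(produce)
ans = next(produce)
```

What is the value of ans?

Step 1: generate() creates a generator.
Step 2: next(produce) yields 12 (consumed and discarded).
Step 3: next(produce) yields 7, assigned to ans.
Therefore ans = 7.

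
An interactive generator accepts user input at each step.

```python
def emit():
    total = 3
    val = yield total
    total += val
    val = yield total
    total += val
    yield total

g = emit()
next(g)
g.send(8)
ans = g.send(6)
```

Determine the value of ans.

Step 1: next() -> yield total=3.
Step 2: send(8) -> val=8, total = 3+8 = 11, yield 11.
Step 3: send(6) -> val=6, total = 11+6 = 17, yield 17.
Therefore ans = 17.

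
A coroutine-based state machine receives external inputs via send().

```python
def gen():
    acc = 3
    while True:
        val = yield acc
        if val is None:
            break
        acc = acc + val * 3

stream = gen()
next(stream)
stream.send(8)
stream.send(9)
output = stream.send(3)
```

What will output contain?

Step 1: next() -> yield acc=3.
Step 2: send(8) -> val=8, acc = 3 + 8*3 = 27, yield 27.
Step 3: send(9) -> val=9, acc = 27 + 9*3 = 54, yield 54.
Step 4: send(3) -> val=3, acc = 54 + 3*3 = 63, yield 63.
Therefore output = 63.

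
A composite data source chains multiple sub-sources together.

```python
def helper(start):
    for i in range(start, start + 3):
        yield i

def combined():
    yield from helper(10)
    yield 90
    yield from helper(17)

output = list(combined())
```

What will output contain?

Step 1: combined() delegates to helper(10):
  yield 10
  yield 11
  yield 12
Step 2: yield 90
Step 3: Delegates to helper(17):
  yield 17
  yield 18
  yield 19
Therefore output = [10, 11, 12, 90, 17, 18, 19].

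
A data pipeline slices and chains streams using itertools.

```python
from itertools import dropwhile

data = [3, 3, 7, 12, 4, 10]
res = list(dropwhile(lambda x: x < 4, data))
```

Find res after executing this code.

Step 1: dropwhile drops elements while < 4:
  3 < 4: dropped
  3 < 4: dropped
  7: kept (dropping stopped)
Step 2: Remaining elements kept regardless of condition.
Therefore res = [7, 12, 4, 10].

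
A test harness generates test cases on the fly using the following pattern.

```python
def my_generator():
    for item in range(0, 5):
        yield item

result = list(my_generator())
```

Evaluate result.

Step 1: The generator yields each value from range(0, 5).
Step 2: list() consumes all yields: [0, 1, 2, 3, 4].
Therefore result = [0, 1, 2, 3, 4].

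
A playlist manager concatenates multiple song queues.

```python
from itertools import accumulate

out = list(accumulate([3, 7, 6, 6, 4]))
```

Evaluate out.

Step 1: accumulate computes running sums:
  + 3 = 3
  + 7 = 10
  + 6 = 16
  + 6 = 22
  + 4 = 26
Therefore out = [3, 10, 16, 22, 26].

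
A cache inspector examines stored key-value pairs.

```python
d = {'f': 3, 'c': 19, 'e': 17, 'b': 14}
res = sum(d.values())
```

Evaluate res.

Step 1: d.values() = [3, 19, 17, 14].
Step 2: sum = 53.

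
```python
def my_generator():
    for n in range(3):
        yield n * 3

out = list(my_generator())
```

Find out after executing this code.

Step 1: For each n in range(3), yield n * 3:
  n=0: yield 0 * 3 = 0
  n=1: yield 1 * 3 = 3
  n=2: yield 2 * 3 = 6
Therefore out = [0, 3, 6].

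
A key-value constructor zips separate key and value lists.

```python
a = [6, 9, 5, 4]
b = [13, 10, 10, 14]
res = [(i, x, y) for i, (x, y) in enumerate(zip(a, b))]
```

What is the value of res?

Step 1: enumerate(zip(a, b)) gives index with paired elements:
  i=0: (6, 13)
  i=1: (9, 10)
  i=2: (5, 10)
  i=3: (4, 14)
Therefore res = [(0, 6, 13), (1, 9, 10), (2, 5, 10), (3, 4, 14)].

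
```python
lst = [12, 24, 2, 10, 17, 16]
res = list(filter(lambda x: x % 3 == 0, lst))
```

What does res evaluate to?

Step 1: Filter elements divisible by 3:
  12 % 3 = 0: kept
  24 % 3 = 0: kept
  2 % 3 = 2: removed
  10 % 3 = 1: removed
  17 % 3 = 2: removed
  16 % 3 = 1: removed
Therefore res = [12, 24].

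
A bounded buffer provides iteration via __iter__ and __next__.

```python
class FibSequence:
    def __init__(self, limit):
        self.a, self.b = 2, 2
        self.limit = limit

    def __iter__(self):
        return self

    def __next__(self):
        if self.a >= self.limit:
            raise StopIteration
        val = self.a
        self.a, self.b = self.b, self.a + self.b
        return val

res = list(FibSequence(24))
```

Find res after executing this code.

Step 1: Fibonacci-like sequence (a=2, b=2) until >= 24:
  Yield 2, then a,b = 2,4
  Yield 2, then a,b = 4,6
  Yield 4, then a,b = 6,10
  Yield 6, then a,b = 10,16
  Yield 10, then a,b = 16,26
  Yield 16, then a,b = 26,42
Step 2: 26 >= 24, stop.
Therefore res = [2, 2, 4, 6, 10, 16].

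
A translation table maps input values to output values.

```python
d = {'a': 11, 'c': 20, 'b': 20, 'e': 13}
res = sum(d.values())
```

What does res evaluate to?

Step 1: d.values() = [11, 20, 20, 13].
Step 2: sum = 64.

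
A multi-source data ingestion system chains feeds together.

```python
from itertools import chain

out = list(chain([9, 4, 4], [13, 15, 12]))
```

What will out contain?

Step 1: chain() concatenates iterables: [9, 4, 4] + [13, 15, 12].
Therefore out = [9, 4, 4, 13, 15, 12].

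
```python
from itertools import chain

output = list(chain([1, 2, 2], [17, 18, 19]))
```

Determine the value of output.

Step 1: chain() concatenates iterables: [1, 2, 2] + [17, 18, 19].
Therefore output = [1, 2, 2, 17, 18, 19].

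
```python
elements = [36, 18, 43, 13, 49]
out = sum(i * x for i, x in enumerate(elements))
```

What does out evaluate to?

Step 1: Compute i * x for each (i, x) in enumerate([36, 18, 43, 13, 49]):
  i=0, x=36: 0*36 = 0
  i=1, x=18: 1*18 = 18
  i=2, x=43: 2*43 = 86
  i=3, x=13: 3*13 = 39
  i=4, x=49: 4*49 = 196
Step 2: sum = 0 + 18 + 86 + 39 + 196 = 339.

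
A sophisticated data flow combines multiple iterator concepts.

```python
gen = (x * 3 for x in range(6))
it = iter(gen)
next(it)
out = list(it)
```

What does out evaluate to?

Step 1: Generator produces [0, 3, 6, 9, 12, 15].
Step 2: next(it) consumes first element (0).
Step 3: list(it) collects remaining: [3, 6, 9, 12, 15].
Therefore out = [3, 6, 9, 12, 15].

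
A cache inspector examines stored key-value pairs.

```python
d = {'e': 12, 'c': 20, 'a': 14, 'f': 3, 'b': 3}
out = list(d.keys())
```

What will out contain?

Step 1: d.keys() returns the dictionary keys in insertion order.
Therefore out = ['e', 'c', 'a', 'f', 'b'].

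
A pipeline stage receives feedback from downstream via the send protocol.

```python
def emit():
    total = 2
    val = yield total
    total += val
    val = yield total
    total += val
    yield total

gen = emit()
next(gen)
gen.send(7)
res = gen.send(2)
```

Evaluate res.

Step 1: next() -> yield total=2.
Step 2: send(7) -> val=7, total = 2+7 = 9, yield 9.
Step 3: send(2) -> val=2, total = 9+2 = 11, yield 11.
Therefore res = 11.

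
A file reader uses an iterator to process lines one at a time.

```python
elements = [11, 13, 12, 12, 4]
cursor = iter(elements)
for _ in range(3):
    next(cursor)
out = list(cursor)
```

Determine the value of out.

Step 1: Create iterator over [11, 13, 12, 12, 4].
Step 2: Advance 3 positions (consuming [11, 13, 12]).
Step 3: list() collects remaining elements: [12, 4].
Therefore out = [12, 4].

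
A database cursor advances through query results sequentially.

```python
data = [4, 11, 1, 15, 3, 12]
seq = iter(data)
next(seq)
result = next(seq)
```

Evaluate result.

Step 1: Create iterator over [4, 11, 1, 15, 3, 12].
Step 2: next() consumes 4.
Step 3: next() returns 11.
Therefore result = 11.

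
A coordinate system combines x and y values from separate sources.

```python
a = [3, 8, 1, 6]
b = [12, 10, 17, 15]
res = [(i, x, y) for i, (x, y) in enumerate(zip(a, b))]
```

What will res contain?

Step 1: enumerate(zip(a, b)) gives index with paired elements:
  i=0: (3, 12)
  i=1: (8, 10)
  i=2: (1, 17)
  i=3: (6, 15)
Therefore res = [(0, 3, 12), (1, 8, 10), (2, 1, 17), (3, 6, 15)].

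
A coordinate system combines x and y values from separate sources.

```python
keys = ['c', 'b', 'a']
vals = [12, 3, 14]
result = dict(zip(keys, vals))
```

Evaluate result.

Step 1: zip pairs keys with values:
  'c' -> 12
  'b' -> 3
  'a' -> 14
Therefore result = {'c': 12, 'b': 3, 'a': 14}.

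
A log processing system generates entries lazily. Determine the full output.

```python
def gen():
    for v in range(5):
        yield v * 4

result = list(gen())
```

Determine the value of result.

Step 1: For each v in range(5), yield v * 4:
  v=0: yield 0 * 4 = 0
  v=1: yield 1 * 4 = 4
  v=2: yield 2 * 4 = 8
  v=3: yield 3 * 4 = 12
  v=4: yield 4 * 4 = 16
Therefore result = [0, 4, 8, 12, 16].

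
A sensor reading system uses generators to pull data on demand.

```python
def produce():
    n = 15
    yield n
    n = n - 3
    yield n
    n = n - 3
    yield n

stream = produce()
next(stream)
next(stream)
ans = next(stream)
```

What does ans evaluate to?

Step 1: Trace through generator execution:
  Yield 1: n starts at 15, yield 15
  Yield 2: n = 15 - 3 = 12, yield 12
  Yield 3: n = 12 - 3 = 9, yield 9
Step 2: First next() gets 15, second next() gets the second value, third next() yields 9.
Therefore ans = 9.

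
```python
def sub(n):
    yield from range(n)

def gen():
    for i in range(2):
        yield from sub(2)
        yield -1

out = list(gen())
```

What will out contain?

Step 1: For each i in range(2):
  i=0: yield from sub(2) -> [0, 1], then yield -1
  i=1: yield from sub(2) -> [0, 1], then yield -1
Therefore out = [0, 1, -1, 0, 1, -1].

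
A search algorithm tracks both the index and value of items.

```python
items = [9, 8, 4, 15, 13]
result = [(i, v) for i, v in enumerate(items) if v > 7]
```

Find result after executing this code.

Step 1: Filter enumerate([9, 8, 4, 15, 13]) keeping v > 7:
  (0, 9): 9 > 7, included
  (1, 8): 8 > 7, included
  (2, 4): 4 <= 7, excluded
  (3, 15): 15 > 7, included
  (4, 13): 13 > 7, included
Therefore result = [(0, 9), (1, 8), (3, 15), (4, 13)].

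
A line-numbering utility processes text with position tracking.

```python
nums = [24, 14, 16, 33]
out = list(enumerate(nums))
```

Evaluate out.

Step 1: enumerate pairs each element with its index:
  (0, 24)
  (1, 14)
  (2, 16)
  (3, 33)
Therefore out = [(0, 24), (1, 14), (2, 16), (3, 33)].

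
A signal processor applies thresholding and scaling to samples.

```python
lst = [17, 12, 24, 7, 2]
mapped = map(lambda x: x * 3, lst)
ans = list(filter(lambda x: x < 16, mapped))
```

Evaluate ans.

Step 1: Map x * 3:
  17 -> 51
  12 -> 36
  24 -> 72
  7 -> 21
  2 -> 6
Step 2: Filter for < 16:
  51: removed
  36: removed
  72: removed
  21: removed
  6: kept
Therefore ans = [6].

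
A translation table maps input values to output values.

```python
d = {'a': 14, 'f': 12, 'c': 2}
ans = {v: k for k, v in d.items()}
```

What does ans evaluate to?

Step 1: Invert dict (swap keys and values):
  'a': 14 -> 14: 'a'
  'f': 12 -> 12: 'f'
  'c': 2 -> 2: 'c'
Therefore ans = {14: 'a', 12: 'f', 2: 'c'}.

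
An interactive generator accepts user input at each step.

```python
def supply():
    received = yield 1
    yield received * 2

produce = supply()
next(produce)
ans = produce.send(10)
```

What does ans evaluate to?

Step 1: next(produce) advances to first yield, producing 1.
Step 2: send(10) resumes, received = 10.
Step 3: yield received * 2 = 10 * 2 = 20.
Therefore ans = 20.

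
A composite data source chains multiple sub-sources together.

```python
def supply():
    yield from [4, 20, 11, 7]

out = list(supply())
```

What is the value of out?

Step 1: yield from delegates to the iterable, yielding each element.
Step 2: Collected values: [4, 20, 11, 7].
Therefore out = [4, 20, 11, 7].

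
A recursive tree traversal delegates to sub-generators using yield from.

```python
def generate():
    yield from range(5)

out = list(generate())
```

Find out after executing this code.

Step 1: yield from delegates to the iterable, yielding each element.
Step 2: Collected values: [0, 1, 2, 3, 4].
Therefore out = [0, 1, 2, 3, 4].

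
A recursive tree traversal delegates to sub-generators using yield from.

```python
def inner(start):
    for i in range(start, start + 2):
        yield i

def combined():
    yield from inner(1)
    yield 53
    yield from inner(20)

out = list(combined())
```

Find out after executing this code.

Step 1: combined() delegates to inner(1):
  yield 1
  yield 2
Step 2: yield 53
Step 3: Delegates to inner(20):
  yield 20
  yield 21
Therefore out = [1, 2, 53, 20, 21].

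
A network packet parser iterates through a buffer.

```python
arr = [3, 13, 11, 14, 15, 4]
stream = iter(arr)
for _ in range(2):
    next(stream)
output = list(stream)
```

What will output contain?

Step 1: Create iterator over [3, 13, 11, 14, 15, 4].
Step 2: Advance 2 positions (consuming [3, 13]).
Step 3: list() collects remaining elements: [11, 14, 15, 4].
Therefore output = [11, 14, 15, 4].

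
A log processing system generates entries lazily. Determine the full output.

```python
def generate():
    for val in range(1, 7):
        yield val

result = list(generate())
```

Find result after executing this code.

Step 1: The generator yields each value from range(1, 7).
Step 2: list() consumes all yields: [1, 2, 3, 4, 5, 6].
Therefore result = [1, 2, 3, 4, 5, 6].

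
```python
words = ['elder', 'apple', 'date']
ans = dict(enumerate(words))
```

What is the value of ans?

Step 1: enumerate pairs indices with words:
  0 -> 'elder'
  1 -> 'apple'
  2 -> 'date'
Therefore ans = {0: 'elder', 1: 'apple', 2: 'date'}.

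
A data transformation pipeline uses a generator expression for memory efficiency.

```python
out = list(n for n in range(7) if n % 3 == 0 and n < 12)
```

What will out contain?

Step 1: Filter range(7) where n % 3 == 0 and n < 12:
  n=0: both conditions met, included
  n=1: excluded (1 % 3 != 0)
  n=2: excluded (2 % 3 != 0)
  n=3: both conditions met, included
  n=4: excluded (4 % 3 != 0)
  n=5: excluded (5 % 3 != 0)
  n=6: both conditions met, included
Therefore out = [0, 3, 6].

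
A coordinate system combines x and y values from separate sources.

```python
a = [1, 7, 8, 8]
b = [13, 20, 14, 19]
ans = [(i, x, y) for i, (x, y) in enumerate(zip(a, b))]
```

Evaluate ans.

Step 1: enumerate(zip(a, b)) gives index with paired elements:
  i=0: (1, 13)
  i=1: (7, 20)
  i=2: (8, 14)
  i=3: (8, 19)
Therefore ans = [(0, 1, 13), (1, 7, 20), (2, 8, 14), (3, 8, 19)].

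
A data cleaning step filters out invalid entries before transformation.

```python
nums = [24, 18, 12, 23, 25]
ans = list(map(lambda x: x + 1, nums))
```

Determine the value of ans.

Step 1: Apply lambda x: x + 1 to each element:
  24 -> 25
  18 -> 19
  12 -> 13
  23 -> 24
  25 -> 26
Therefore ans = [25, 19, 13, 24, 26].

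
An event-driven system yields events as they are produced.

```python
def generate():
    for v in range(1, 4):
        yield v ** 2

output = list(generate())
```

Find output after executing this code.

Step 1: For each v in range(1, 4), yield v**2:
  v=1: yield 1**2 = 1
  v=2: yield 2**2 = 4
  v=3: yield 3**2 = 9
Therefore output = [1, 4, 9].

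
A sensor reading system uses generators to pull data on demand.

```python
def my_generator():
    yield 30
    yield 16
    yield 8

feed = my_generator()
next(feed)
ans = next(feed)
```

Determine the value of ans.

Step 1: my_generator() creates a generator.
Step 2: next(feed) yields 30 (consumed and discarded).
Step 3: next(feed) yields 16, assigned to ans.
Therefore ans = 16.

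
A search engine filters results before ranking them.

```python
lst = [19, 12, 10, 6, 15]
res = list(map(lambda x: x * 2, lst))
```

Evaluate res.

Step 1: Apply lambda x: x * 2 to each element:
  19 -> 38
  12 -> 24
  10 -> 20
  6 -> 12
  15 -> 30
Therefore res = [38, 24, 20, 12, 30].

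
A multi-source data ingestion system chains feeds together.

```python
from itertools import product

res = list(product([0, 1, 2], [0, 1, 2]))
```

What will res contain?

Step 1: product([0, 1, 2], [0, 1, 2]) gives all pairs:
  (0, 0)
  (0, 1)
  (0, 2)
  (1, 0)
  (1, 1)
  (1, 2)
  (2, 0)
  (2, 1)
  (2, 2)
Therefore res = [(0, 0), (0, 1), (0, 2), (1, 0), (1, 1), (1, 2), (2, 0), (2, 1), (2, 2)].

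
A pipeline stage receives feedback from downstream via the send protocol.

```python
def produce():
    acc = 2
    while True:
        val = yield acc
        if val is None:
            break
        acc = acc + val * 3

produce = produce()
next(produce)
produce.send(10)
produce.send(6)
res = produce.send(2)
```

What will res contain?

Step 1: next() -> yield acc=2.
Step 2: send(10) -> val=10, acc = 2 + 10*3 = 32, yield 32.
Step 3: send(6) -> val=6, acc = 32 + 6*3 = 50, yield 50.
Step 4: send(2) -> val=2, acc = 50 + 2*3 = 56, yield 56.
Therefore res = 56.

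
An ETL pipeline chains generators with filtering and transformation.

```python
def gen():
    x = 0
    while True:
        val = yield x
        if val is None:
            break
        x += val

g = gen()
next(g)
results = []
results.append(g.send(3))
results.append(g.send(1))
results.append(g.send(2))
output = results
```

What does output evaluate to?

Step 1: next(g) -> yield 0.
Step 2: send(3) -> x = 3, yield 3.
Step 3: send(1) -> x = 4, yield 4.
Step 4: send(2) -> x = 6, yield 6.
Therefore output = [3, 4, 6].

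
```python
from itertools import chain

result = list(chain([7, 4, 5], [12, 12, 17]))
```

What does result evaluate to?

Step 1: chain() concatenates iterables: [7, 4, 5] + [12, 12, 17].
Therefore result = [7, 4, 5, 12, 12, 17].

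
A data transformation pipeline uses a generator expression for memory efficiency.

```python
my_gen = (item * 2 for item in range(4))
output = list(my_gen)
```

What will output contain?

Step 1: For each item in range(4), compute item*2:
  item=0: 0*2 = 0
  item=1: 1*2 = 2
  item=2: 2*2 = 4
  item=3: 3*2 = 6
Therefore output = [0, 2, 4, 6].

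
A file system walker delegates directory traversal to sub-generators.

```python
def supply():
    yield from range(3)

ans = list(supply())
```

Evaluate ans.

Step 1: yield from delegates to the iterable, yielding each element.
Step 2: Collected values: [0, 1, 2].
Therefore ans = [0, 1, 2].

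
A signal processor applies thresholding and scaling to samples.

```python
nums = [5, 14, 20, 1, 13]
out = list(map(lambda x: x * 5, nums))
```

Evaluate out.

Step 1: Apply lambda x: x * 5 to each element:
  5 -> 25
  14 -> 70
  20 -> 100
  1 -> 5
  13 -> 65
Therefore out = [25, 70, 100, 5, 65].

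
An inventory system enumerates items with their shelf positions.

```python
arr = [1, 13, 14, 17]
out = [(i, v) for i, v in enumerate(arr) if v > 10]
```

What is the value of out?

Step 1: Filter enumerate([1, 13, 14, 17]) keeping v > 10:
  (0, 1): 1 <= 10, excluded
  (1, 13): 13 > 10, included
  (2, 14): 14 > 10, included
  (3, 17): 17 > 10, included
Therefore out = [(1, 13), (2, 14), (3, 17)].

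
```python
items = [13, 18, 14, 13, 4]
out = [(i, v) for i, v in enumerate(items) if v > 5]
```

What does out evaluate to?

Step 1: Filter enumerate([13, 18, 14, 13, 4]) keeping v > 5:
  (0, 13): 13 > 5, included
  (1, 18): 18 > 5, included
  (2, 14): 14 > 5, included
  (3, 13): 13 > 5, included
  (4, 4): 4 <= 5, excluded
Therefore out = [(0, 13), (1, 18), (2, 14), (3, 13)].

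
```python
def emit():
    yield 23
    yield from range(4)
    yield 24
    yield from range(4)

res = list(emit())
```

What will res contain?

Step 1: Trace yields in order:
  yield 23
  yield 0
  yield 1
  yield 2
  yield 3
  yield 24
  yield 0
  yield 1
  yield 2
  yield 3
Therefore res = [23, 0, 1, 2, 3, 24, 0, 1, 2, 3].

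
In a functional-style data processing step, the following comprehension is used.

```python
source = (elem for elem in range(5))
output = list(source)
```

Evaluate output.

Step 1: Generator expression iterates range(5): [0, 1, 2, 3, 4].
Step 2: list() collects all values.
Therefore output = [0, 1, 2, 3, 4].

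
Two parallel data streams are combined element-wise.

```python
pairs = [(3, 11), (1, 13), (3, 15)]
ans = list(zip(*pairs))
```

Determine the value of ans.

Step 1: zip(*pairs) transposes: unzips [(3, 11), (1, 13), (3, 15)] into separate sequences.
Step 2: First elements: (3, 1, 3), second elements: (11, 13, 15).
Therefore ans = [(3, 1, 3), (11, 13, 15)].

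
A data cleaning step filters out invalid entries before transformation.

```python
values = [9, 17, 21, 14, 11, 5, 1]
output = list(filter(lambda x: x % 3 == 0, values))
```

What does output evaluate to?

Step 1: Filter elements divisible by 3:
  9 % 3 = 0: kept
  17 % 3 = 2: removed
  21 % 3 = 0: kept
  14 % 3 = 2: removed
  11 % 3 = 2: removed
  5 % 3 = 2: removed
  1 % 3 = 1: removed
Therefore output = [9, 21].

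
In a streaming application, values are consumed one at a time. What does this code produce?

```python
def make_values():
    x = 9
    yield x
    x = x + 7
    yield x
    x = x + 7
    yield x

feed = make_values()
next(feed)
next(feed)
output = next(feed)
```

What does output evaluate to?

Step 1: Trace through generator execution:
  Yield 1: x starts at 9, yield 9
  Yield 2: x = 9 + 7 = 16, yield 16
  Yield 3: x = 16 + 7 = 23, yield 23
Step 2: First next() gets 9, second next() gets the second value, third next() yields 23.
Therefore output = 23.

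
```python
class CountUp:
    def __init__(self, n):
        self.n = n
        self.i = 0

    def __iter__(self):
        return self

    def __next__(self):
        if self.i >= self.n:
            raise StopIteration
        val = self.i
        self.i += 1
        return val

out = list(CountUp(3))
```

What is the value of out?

Step 1: CountUp(3) creates an iterator counting 0 to 2.
Step 2: list() consumes all values: [0, 1, 2].
Therefore out = [0, 1, 2].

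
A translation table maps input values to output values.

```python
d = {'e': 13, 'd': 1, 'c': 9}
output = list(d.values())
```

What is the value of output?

Step 1: d.values() returns the dictionary values in insertion order.
Therefore output = [13, 1, 9].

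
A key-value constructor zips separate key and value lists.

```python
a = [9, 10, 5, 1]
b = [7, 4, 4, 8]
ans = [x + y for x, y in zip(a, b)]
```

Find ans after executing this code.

Step 1: Add corresponding elements:
  9 + 7 = 16
  10 + 4 = 14
  5 + 4 = 9
  1 + 8 = 9
Therefore ans = [16, 14, 9, 9].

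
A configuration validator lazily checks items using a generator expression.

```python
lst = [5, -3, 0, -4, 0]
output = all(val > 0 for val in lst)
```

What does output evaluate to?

Step 1: Check val > 0 for each element in [5, -3, 0, -4, 0]:
  5 > 0: True
  -3 > 0: False
  0 > 0: False
  -4 > 0: False
  0 > 0: False
Step 2: all() returns False.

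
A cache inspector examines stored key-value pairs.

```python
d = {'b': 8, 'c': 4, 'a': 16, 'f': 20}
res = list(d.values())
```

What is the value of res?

Step 1: d.values() returns the dictionary values in insertion order.
Therefore res = [8, 4, 16, 20].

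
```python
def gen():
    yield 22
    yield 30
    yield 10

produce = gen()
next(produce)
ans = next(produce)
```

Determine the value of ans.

Step 1: gen() creates a generator.
Step 2: next(produce) yields 22 (consumed and discarded).
Step 3: next(produce) yields 30, assigned to ans.
Therefore ans = 30.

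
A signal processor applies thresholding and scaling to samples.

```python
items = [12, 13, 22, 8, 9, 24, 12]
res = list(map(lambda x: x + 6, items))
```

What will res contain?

Step 1: Apply lambda x: x + 6 to each element:
  12 -> 18
  13 -> 19
  22 -> 28
  8 -> 14
  9 -> 15
  24 -> 30
  12 -> 18
Therefore res = [18, 19, 28, 14, 15, 30, 18].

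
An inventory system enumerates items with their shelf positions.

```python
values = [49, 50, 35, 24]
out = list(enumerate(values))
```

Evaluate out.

Step 1: enumerate pairs each element with its index:
  (0, 49)
  (1, 50)
  (2, 35)
  (3, 24)
Therefore out = [(0, 49), (1, 50), (2, 35), (3, 24)].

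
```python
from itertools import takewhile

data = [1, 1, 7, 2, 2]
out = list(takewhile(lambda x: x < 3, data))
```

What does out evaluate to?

Step 1: takewhile stops at first element >= 3:
  1 < 3: take
  1 < 3: take
  7 >= 3: stop
Therefore out = [1, 1].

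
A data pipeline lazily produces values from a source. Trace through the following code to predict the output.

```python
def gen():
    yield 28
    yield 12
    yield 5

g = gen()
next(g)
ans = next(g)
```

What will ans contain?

Step 1: gen() creates a generator.
Step 2: next(g) yields 28 (consumed and discarded).
Step 3: next(g) yields 12, assigned to ans.
Therefore ans = 12.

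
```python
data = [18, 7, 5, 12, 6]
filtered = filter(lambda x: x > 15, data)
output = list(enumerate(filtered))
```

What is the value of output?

Step 1: Filter [18, 7, 5, 12, 6] for > 15: [18].
Step 2: enumerate re-indexes from 0: [(0, 18)].
Therefore output = [(0, 18)].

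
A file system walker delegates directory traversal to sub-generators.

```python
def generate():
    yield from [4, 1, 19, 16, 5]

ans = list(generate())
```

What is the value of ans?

Step 1: yield from delegates to the iterable, yielding each element.
Step 2: Collected values: [4, 1, 19, 16, 5].
Therefore ans = [4, 1, 19, 16, 5].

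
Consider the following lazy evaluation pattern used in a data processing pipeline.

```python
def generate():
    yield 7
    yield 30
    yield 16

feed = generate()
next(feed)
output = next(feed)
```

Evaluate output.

Step 1: generate() creates a generator.
Step 2: next(feed) yields 7 (consumed and discarded).
Step 3: next(feed) yields 30, assigned to output.
Therefore output = 30.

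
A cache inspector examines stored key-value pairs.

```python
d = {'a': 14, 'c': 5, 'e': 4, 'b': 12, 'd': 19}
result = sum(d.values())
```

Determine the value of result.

Step 1: d.values() = [14, 5, 4, 12, 19].
Step 2: sum = 54.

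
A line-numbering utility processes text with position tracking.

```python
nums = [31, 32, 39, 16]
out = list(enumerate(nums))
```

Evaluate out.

Step 1: enumerate pairs each element with its index:
  (0, 31)
  (1, 32)
  (2, 39)
  (3, 16)
Therefore out = [(0, 31), (1, 32), (2, 39), (3, 16)].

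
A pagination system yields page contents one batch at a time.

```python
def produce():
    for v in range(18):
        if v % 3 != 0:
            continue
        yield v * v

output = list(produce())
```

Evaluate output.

Step 1: Only yield v**2 when v is divisible by 3:
  v=0: 0 % 3 == 0, yield 0**2 = 0
  v=3: 3 % 3 == 0, yield 3**2 = 9
  v=6: 6 % 3 == 0, yield 6**2 = 36
  v=9: 9 % 3 == 0, yield 9**2 = 81
  v=12: 12 % 3 == 0, yield 12**2 = 144
  v=15: 15 % 3 == 0, yield 15**2 = 225
Therefore output = [0, 9, 36, 81, 144, 225].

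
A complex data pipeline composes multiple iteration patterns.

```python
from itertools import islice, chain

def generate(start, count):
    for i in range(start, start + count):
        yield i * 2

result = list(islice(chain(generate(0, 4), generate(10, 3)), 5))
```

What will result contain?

Step 1: generate(0, 4) yields [0, 2, 4, 6].
Step 2: generate(10, 3) yields [20, 22, 24].
Step 3: chain concatenates: [0, 2, 4, 6, 20, 22, 24].
Step 4: islice takes first 5: [0, 2, 4, 6, 20].
Therefore result = [0, 2, 4, 6, 20].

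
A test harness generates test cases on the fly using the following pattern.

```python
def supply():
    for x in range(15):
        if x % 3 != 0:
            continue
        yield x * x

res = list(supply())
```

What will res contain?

Step 1: Only yield x**2 when x is divisible by 3:
  x=0: 0 % 3 == 0, yield 0**2 = 0
  x=3: 3 % 3 == 0, yield 3**2 = 9
  x=6: 6 % 3 == 0, yield 6**2 = 36
  x=9: 9 % 3 == 0, yield 9**2 = 81
  x=12: 12 % 3 == 0, yield 12**2 = 144
Therefore res = [0, 9, 36, 81, 144].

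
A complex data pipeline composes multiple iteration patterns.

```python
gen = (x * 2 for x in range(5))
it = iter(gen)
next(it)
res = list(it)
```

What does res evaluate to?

Step 1: Generator produces [0, 2, 4, 6, 8].
Step 2: next(it) consumes first element (0).
Step 3: list(it) collects remaining: [2, 4, 6, 8].
Therefore res = [2, 4, 6, 8].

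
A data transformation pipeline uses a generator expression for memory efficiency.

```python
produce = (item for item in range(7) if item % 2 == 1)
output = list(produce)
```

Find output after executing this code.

Step 1: Filter range(7) keeping only odd values:
  item=0: even, excluded
  item=1: odd, included
  item=2: even, excluded
  item=3: odd, included
  item=4: even, excluded
  item=5: odd, included
  item=6: even, excluded
Therefore output = [1, 3, 5].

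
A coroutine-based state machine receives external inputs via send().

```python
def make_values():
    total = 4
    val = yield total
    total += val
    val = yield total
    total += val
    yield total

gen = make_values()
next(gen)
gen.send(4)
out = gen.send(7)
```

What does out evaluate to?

Step 1: next() -> yield total=4.
Step 2: send(4) -> val=4, total = 4+4 = 8, yield 8.
Step 3: send(7) -> val=7, total = 8+7 = 15, yield 15.
Therefore out = 15.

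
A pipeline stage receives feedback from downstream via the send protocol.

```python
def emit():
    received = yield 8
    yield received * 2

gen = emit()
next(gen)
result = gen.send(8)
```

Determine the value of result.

Step 1: next(gen) advances to first yield, producing 8.
Step 2: send(8) resumes, received = 8.
Step 3: yield received * 2 = 8 * 2 = 16.
Therefore result = 16.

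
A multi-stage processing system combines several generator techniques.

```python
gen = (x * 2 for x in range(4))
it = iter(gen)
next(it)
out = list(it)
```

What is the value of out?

Step 1: Generator produces [0, 2, 4, 6].
Step 2: next(it) consumes first element (0).
Step 3: list(it) collects remaining: [2, 4, 6].
Therefore out = [2, 4, 6].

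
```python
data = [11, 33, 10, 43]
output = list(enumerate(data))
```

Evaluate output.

Step 1: enumerate pairs each element with its index:
  (0, 11)
  (1, 33)
  (2, 10)
  (3, 43)
Therefore output = [(0, 11), (1, 33), (2, 10), (3, 43)].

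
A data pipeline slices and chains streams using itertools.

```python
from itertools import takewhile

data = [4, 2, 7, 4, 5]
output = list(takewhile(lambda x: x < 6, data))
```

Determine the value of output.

Step 1: takewhile stops at first element >= 6:
  4 < 6: take
  2 < 6: take
  7 >= 6: stop
Therefore output = [4, 2].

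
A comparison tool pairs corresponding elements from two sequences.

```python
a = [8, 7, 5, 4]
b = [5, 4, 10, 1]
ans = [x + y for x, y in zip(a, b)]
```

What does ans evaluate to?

Step 1: Add corresponding elements:
  8 + 5 = 13
  7 + 4 = 11
  5 + 10 = 15
  4 + 1 = 5
Therefore ans = [13, 11, 15, 5].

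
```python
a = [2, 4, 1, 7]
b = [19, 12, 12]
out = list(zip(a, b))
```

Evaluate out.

Step 1: zip stops at shortest (len(a)=4, len(b)=3):
  Index 0: (2, 19)
  Index 1: (4, 12)
  Index 2: (1, 12)
Step 2: Last element of a (7) has no pair, dropped.
Therefore out = [(2, 19), (4, 12), (1, 12)].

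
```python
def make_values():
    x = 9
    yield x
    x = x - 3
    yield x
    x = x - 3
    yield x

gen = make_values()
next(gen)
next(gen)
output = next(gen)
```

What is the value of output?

Step 1: Trace through generator execution:
  Yield 1: x starts at 9, yield 9
  Yield 2: x = 9 - 3 = 6, yield 6
  Yield 3: x = 6 - 3 = 3, yield 3
Step 2: First next() gets 9, second next() gets the second value, third next() yields 3.
Therefore output = 3.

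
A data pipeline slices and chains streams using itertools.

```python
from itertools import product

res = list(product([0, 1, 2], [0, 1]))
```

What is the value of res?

Step 1: product([0, 1, 2], [0, 1]) gives all pairs:
  (0, 0)
  (0, 1)
  (1, 0)
  (1, 1)
  (2, 0)
  (2, 1)
Therefore res = [(0, 0), (0, 1), (1, 0), (1, 1), (2, 0), (2, 1)].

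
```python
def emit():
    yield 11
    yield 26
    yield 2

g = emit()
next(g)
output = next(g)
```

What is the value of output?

Step 1: emit() creates a generator.
Step 2: next(g) yields 11 (consumed and discarded).
Step 3: next(g) yields 26, assigned to output.
Therefore output = 26.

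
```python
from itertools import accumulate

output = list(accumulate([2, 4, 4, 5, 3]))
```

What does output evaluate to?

Step 1: accumulate computes running sums:
  + 2 = 2
  + 4 = 6
  + 4 = 10
  + 5 = 15
  + 3 = 18
Therefore output = [2, 6, 10, 15, 18].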